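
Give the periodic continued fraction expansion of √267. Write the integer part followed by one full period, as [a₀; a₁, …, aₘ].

[16; 2, 1, 15, 1, 2, 32]

a₀ = ⌊√267⌋ = 16.
With m₀=0, d₀=1 and mₖ₊₁ = dₖaₖ − mₖ, dₖ₊₁ = (n − mₖ₊₁²)/dₖ, aₖ₊₁ = ⌊(a₀+mₖ₊₁)/dₖ₊₁⌋:
  k=1: m=16, d=11, a=2
  k=2: m=6, d=21, a=1
  k=3: m=15, d=2, a=15
  k=4: m=15, d=21, a=1
  k=5: m=6, d=11, a=2
  k=6: m=16, d=1, a=32
d=1 and a=2a₀=32 at k=6, so the next step gives (m, d) = (16, 11) again — its k=1 value — and the period has length 6.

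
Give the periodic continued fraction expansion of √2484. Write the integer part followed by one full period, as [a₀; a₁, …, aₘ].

a₀ = ⌊√2484⌋ = 49.
With m₀=0, d₀=1 and mₖ₊₁ = dₖaₖ − mₖ, dₖ₊₁ = (n − mₖ₊₁²)/dₖ, aₖ₊₁ = ⌊(a₀+mₖ₊₁)/dₖ₊₁⌋:
  k=1: m=49, d=83, a=1
  k=2: m=34, d=16, a=5
  k=3: m=46, d=23, a=4
  k=4: m=46, d=16, a=5
  k=5: m=34, d=83, a=1
  k=6: m=49, d=1, a=98
d=1 and a=2a₀=98 at k=6, so the next step gives (m, d) = (49, 83) again — its k=1 value — and the period has length 6.

[49; 1, 5, 4, 5, 1, 98]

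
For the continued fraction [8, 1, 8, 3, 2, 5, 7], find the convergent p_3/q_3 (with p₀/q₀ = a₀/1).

Using pₖ = aₖpₖ₋₁ + pₖ₋₂, qₖ = aₖqₖ₋₁ + qₖ₋₂ (with p₋₁=1, p₋₂=0, q₋₁=0, q₋₂=1):
  k=0: a=8, p=8, q=1
  k=1: a=1, p=9, q=1
  k=2: a=8, p=80, q=9
  k=3: a=3, p=249, q=28

249/28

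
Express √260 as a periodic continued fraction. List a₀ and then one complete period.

a₀ = ⌊√260⌋ = 16.

[16; 8, 32]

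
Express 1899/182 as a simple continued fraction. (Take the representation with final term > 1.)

[10; 2, 3, 3, 2, 3]

1899 = 10·182 + 79
182 = 2·79 + 24
79 = 3·24 + 7
24 = 3·7 + 3
7 = 2·3 + 1
3 = 3·1 + 0  (stop)
So 1899/182 = [10; 2, 3, 3, 2, 3].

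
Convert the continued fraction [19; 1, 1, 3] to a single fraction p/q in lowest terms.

Fold from the inside: start with 3/1.
  1 + 1/3 = 4/3
  1 + 3/4 = 7/4
  19 + 4/7 = 137/7

137/7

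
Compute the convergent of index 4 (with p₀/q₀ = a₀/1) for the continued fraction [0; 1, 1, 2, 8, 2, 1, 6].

25/42

Using pₖ = aₖpₖ₋₁ + pₖ₋₂, qₖ = aₖqₖ₋₁ + qₖ₋₂ (with p₋₁=1, p₋₂=0, q₋₁=0, q₋₂=1):
  k=0: a=0, p=0, q=1
  k=1: a=1, p=1, q=1
  k=2: a=1, p=1, q=2
  k=3: a=2, p=3, q=5
  k=4: a=8, p=25, q=42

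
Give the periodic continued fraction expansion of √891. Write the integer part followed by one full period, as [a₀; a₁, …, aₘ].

a₀ = ⌊√891⌋ = 29.
With m₀=0, d₀=1 and mₖ₊₁ = dₖaₖ − mₖ, dₖ₊₁ = (n − mₖ₊₁²)/dₖ, aₖ₊₁ = ⌊(a₀+mₖ₊₁)/dₖ₊₁⌋:
  k=1: m=29, d=50, a=1
  k=2: m=21, d=9, a=5
  k=3: m=24, d=35, a=1
  k=4: m=11, d=22, a=1
  k=5: m=11, d=35, a=1
  k=6: m=24, d=9, a=5
  k=7: m=21, d=50, a=1
  k=8: m=29, d=1, a=58
d=1 and a=2a₀=58 at k=8, so the next step gives (m, d) = (29, 50) again — its k=1 value — and the period has length 8.

[29; 1, 5, 1, 1, 1, 5, 1, 58]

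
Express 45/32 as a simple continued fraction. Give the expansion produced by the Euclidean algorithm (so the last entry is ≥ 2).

[1; 2, 2, 6]

45 = 1×32 + 13
32 = 2×13 + 6
13 = 2×6 + 1
6 = 6×1 + 0  (stop)
So 45/32 = [1; 2, 2, 6].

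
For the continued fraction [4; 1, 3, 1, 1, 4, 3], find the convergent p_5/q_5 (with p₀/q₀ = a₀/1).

Using pₖ = aₖpₖ₋₁ + pₖ₋₂, qₖ = aₖqₖ₋₁ + qₖ₋₂ (with p₋₁=1, p₋₂=0, q₋₁=0, q₋₂=1):
  k=0: a=4, p=4, q=1
  k=1: a=1, p=5, q=1
  k=2: a=3, p=19, q=4
  k=3: a=1, p=24, q=5
  k=4: a=1, p=43, q=9
  k=5: a=4, p=196, q=41

196/41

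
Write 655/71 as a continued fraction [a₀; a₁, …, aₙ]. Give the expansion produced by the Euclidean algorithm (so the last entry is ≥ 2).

[9; 4, 2, 3, 2]

655 = 9*71 + 16
71 = 4*16 + 7
16 = 2*7 + 2
7 = 3*2 + 1
2 = 2*1 + 0  (stop)
So 655/71 = [9; 4, 2, 3, 2].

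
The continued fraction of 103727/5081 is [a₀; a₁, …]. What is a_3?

103727 = 20·5081 + 2107   →  a_0 = 20
5081 = 2·2107 + 867   →  a_1 = 2
2107 = 2·867 + 373   →  a_2 = 2
867 = 2·373 + 121   →  a_3 = 2

2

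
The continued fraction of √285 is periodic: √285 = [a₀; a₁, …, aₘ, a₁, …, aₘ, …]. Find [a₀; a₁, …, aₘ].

[16; 1, 7, 2, 7, 1, 32]

a₀ = ⌊√285⌋ = 16.
With m₀=0, d₀=1 and mₖ₊₁ = dₖaₖ − mₖ, dₖ₊₁ = (n − mₖ₊₁²)/dₖ, aₖ₊₁ = ⌊(a₀+mₖ₊₁)/dₖ₊₁⌋:
  k=1: m=16, d=29, a=1
  k=2: m=13, d=4, a=7
  k=3: m=15, d=15, a=2
  k=4: m=15, d=4, a=7
  k=5: m=13, d=29, a=1
  k=6: m=16, d=1, a=32
d=1 and a=2a₀=32 at k=6, so the next step gives (m, d) = (16, 29) again — its k=1 value — and the period has length 6.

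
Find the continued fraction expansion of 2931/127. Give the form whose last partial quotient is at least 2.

[23; 12, 1, 2, 3]

2931 = 23×127 + 10
127 = 12×10 + 7
10 = 1×7 + 3
7 = 2×3 + 1
3 = 3×1 + 0  (stop)
So 2931/127 = [23; 12, 1, 2, 3].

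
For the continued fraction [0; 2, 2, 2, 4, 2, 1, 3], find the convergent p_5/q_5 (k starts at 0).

Using pₖ = aₖpₖ₋₁ + pₖ₋₂, qₖ = aₖqₖ₋₁ + qₖ₋₂ (with p₋₁=1, p₋₂=0, q₋₁=0, q₋₂=1):
  k=0: a=0, p=0, q=1
  k=1: a=2, p=1, q=2
  k=2: a=2, p=2, q=5
  k=3: a=2, p=5, q=12
  k=4: a=4, p=22, q=53
  k=5: a=2, p=49, q=118

49/118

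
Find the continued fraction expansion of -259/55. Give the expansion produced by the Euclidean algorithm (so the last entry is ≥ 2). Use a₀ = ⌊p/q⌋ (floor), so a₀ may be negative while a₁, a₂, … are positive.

[-5; 3, 2, 3, 2]

-259 = -5·55 + 16
55 = 3·16 + 7
16 = 2·7 + 2
7 = 3·2 + 1
2 = 2·1 + 0  (stop)
So -259/55 = [-5; 3, 2, 3, 2].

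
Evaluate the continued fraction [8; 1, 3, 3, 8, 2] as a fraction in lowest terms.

2008/229

Using pₖ = aₖpₖ₋₁ + pₖ₋₂ and qₖ = aₖqₖ₋₁ + qₖ₋₂:
  k=0: a=8, p=8, q=1
  k=1: a=1, p=9, q=1
  k=2: a=3, p=35, q=4
  k=3: a=3, p=114, q=13
  k=4: a=8, p=947, q=108
  k=5: a=2, p=2008, q=229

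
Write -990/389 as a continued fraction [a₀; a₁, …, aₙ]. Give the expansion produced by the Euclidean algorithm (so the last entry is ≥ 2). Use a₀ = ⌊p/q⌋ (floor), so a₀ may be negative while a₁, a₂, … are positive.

[-3; 2, 5, 17, 2]

-990 = -3*389 + 177
389 = 2*177 + 35
177 = 5*35 + 2
35 = 17*2 + 1
2 = 2*1 + 0  (stop)
So -990/389 = [-3; 2, 5, 17, 2].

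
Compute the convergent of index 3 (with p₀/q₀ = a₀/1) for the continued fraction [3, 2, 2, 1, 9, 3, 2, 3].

24/7

Using pₖ = aₖpₖ₋₁ + pₖ₋₂, qₖ = aₖqₖ₋₁ + qₖ₋₂ (with p₋₁=1, p₋₂=0, q₋₁=0, q₋₂=1):
  k=0: a=3, p=3, q=1
  k=1: a=2, p=7, q=2
  k=2: a=2, p=17, q=5
  k=3: a=1, p=24, q=7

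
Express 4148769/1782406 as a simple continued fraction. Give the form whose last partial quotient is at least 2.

4148769 = 2*1782406 + 583957
1782406 = 3*583957 + 30535
583957 = 19*30535 + 3792
30535 = 8*3792 + 199
3792 = 19*199 + 11
199 = 18*11 + 1
11 = 11*1 + 0  (stop)
So 4148769/1782406 = [2; 3, 19, 8, 19, 18, 11].

[2; 3, 19, 8, 19, 18, 11]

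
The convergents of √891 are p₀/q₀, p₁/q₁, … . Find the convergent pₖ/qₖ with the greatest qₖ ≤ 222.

√891 = [29; 1, 5, 1, 1, 1, 5, 1, 58, …] (period length 8).
Convergents:
  p_0/q_0 = 29/1
  p_1/q_1 = 30/1
  p_2/q_2 = 179/6
  p_3/q_3 = 209/7
  p_4/q_4 = 388/13
  p_5/q_5 = 597/20
  p_6/q_6 = 3373/113
  p_7/q_7 = 3970/133
  p_8/q_8 = 233633/7827
q_7 = 133 ≤ 222 < 7827 = q_8, so the answer is 3970/133.

3970/133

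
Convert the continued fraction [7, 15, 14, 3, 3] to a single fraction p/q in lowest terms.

15228/2155

Using pₖ = aₖpₖ₋₁ + pₖ₋₂ and qₖ = aₖqₖ₋₁ + qₖ₋₂:
  k=0: a=7, p=7, q=1
  k=1: a=15, p=106, q=15
  k=2: a=14, p=1491, q=211
  k=3: a=3, p=4579, q=648
  k=4: a=3, p=15228, q=2155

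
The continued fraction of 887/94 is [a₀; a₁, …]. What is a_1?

2

887 = 9·94 + 41   →  a_0 = 9
94 = 2·41 + 12   →  a_1 = 2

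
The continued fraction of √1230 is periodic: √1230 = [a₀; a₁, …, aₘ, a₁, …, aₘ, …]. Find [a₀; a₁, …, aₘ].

[35; 14, 70]

a₀ = ⌊√1230⌋ = 35.
With m₀=0, d₀=1 and mₖ₊₁ = dₖaₖ − mₖ, dₖ₊₁ = (n − mₖ₊₁²)/dₖ, aₖ₊₁ = ⌊(a₀+mₖ₊₁)/dₖ₊₁⌋:
  k=1: m=35, d=5, a=14
  k=2: m=35, d=1, a=70
d=1 and a=2a₀=70 at k=2, so the next step gives (m, d) = (35, 5) again — its k=1 value — and the period has length 2.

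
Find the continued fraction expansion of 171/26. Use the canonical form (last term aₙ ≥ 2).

171 = 6·26 + 15
26 = 1·15 + 11
15 = 1·11 + 4
11 = 2·4 + 3
4 = 1·3 + 1
3 = 3·1 + 0  (stop)
So 171/26 = [6; 1, 1, 2, 1, 3].

[6; 1, 1, 2, 1, 3]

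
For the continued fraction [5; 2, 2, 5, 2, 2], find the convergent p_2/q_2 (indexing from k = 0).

Using pₖ = aₖpₖ₋₁ + pₖ₋₂, qₖ = aₖqₖ₋₁ + qₖ₋₂ (with p₋₁=1, p₋₂=0, q₋₁=0, q₋₂=1):
  k=0: a=5, p=5, q=1
  k=1: a=2, p=11, q=2
  k=2: a=2, p=27, q=5

27/5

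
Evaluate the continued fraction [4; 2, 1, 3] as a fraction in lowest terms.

48/11

Using pₖ = aₖpₖ₋₁ + pₖ₋₂ and qₖ = aₖqₖ₋₁ + qₖ₋₂:
  k=0: a=4, p=4, q=1
  k=1: a=2, p=9, q=2
  k=2: a=1, p=13, q=3
  k=3: a=3, p=48, q=11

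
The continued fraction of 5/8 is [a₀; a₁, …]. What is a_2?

1

5 = 0·8 + 5   →  a_0 = 0
8 = 1·5 + 3   →  a_1 = 1
5 = 1·3 + 2   →  a_2 = 1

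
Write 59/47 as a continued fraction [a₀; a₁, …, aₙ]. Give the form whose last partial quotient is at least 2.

59 = 1·47 + 12
47 = 3·12 + 11
12 = 1·11 + 1
11 = 11·1 + 0  (stop)
So 59/47 = [1; 3, 1, 11].

[1; 3, 1, 11]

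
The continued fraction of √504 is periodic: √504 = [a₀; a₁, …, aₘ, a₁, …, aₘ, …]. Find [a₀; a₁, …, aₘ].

[22; 2, 4, 2, 44]

a₀ = ⌊√504⌋ = 22.
With m₀=0, d₀=1 and mₖ₊₁ = dₖaₖ − mₖ, dₖ₊₁ = (n − mₖ₊₁²)/dₖ, aₖ₊₁ = ⌊(a₀+mₖ₊₁)/dₖ₊₁⌋:
  k=1: m=22, d=20, a=2
  k=2: m=18, d=9, a=4
  k=3: m=18, d=20, a=2
  k=4: m=22, d=1, a=44
d=1 and a=2a₀=44 at k=4, so the next step gives (m, d) = (22, 20) again — its k=1 value — and the period has length 4.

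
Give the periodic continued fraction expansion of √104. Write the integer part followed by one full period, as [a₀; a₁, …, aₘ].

[10; 5, 20]

a₀ = ⌊√104⌋ = 10.
With m₀=0, d₀=1 and mₖ₊₁ = dₖaₖ − mₖ, dₖ₊₁ = (n − mₖ₊₁²)/dₖ, aₖ₊₁ = ⌊(a₀+mₖ₊₁)/dₖ₊₁⌋:
  k=1: m=10, d=4, a=5
  k=2: m=10, d=1, a=20
d=1 and a=2a₀=20 at k=2, so the next step gives (m, d) = (10, 4) again — its k=1 value — and the period has length 2.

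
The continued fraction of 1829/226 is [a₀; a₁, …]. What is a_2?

1829 = 8·226 + 21   →  a_0 = 8
226 = 10·21 + 16   →  a_1 = 10
21 = 1·16 + 5   →  a_2 = 1

1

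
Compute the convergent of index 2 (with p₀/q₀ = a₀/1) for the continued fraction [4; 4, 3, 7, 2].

55/13

Using pₖ = aₖpₖ₋₁ + pₖ₋₂, qₖ = aₖqₖ₋₁ + qₖ₋₂ (with p₋₁=1, p₋₂=0, q₋₁=0, q₋₂=1):
  k=0: a=4, p=4, q=1
  k=1: a=4, p=17, q=4
  k=2: a=3, p=55, q=13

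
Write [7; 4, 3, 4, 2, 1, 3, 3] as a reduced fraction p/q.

Using pₖ = aₖpₖ₋₁ + pₖ₋₂ and qₖ = aₖqₖ₋₁ + qₖ₋₂:
  k=0: a=7, p=7, q=1
  k=1: a=4, p=29, q=4
  k=2: a=3, p=94, q=13
  k=3: a=4, p=405, q=56
  k=4: a=2, p=904, q=125
  k=5: a=1, p=1309, q=181
  k=6: a=3, p=4831, q=668
  k=7: a=3, p=15802, q=2185

15802/2185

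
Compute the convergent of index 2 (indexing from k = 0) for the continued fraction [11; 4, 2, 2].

Using pₖ = aₖpₖ₋₁ + pₖ₋₂, qₖ = aₖqₖ₋₁ + qₖ₋₂ (with p₋₁=1, p₋₂=0, q₋₁=0, q₋₂=1):
  k=0: a=11, p=11, q=1
  k=1: a=4, p=45, q=4
  k=2: a=2, p=101, q=9

101/9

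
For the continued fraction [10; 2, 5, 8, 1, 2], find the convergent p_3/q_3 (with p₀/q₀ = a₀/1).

941/90

Using pₖ = aₖpₖ₋₁ + pₖ₋₂, qₖ = aₖqₖ₋₁ + qₖ₋₂ (with p₋₁=1, p₋₂=0, q₋₁=0, q₋₂=1):
  k=0: a=10, p=10, q=1
  k=1: a=2, p=21, q=2
  k=2: a=5, p=115, q=11
  k=3: a=8, p=941, q=90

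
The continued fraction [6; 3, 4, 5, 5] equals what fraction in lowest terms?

2227/353

Using pₖ = aₖpₖ₋₁ + pₖ₋₂ and qₖ = aₖqₖ₋₁ + qₖ₋₂:
  k=0: a=6, p=6, q=1
  k=1: a=3, p=19, q=3
  k=2: a=4, p=82, q=13
  k=3: a=5, p=429, q=68
  k=4: a=5, p=2227, q=353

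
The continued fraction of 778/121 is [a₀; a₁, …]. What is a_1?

778 = 6·121 + 52   →  a_0 = 6
121 = 2·52 + 17   →  a_1 = 2

2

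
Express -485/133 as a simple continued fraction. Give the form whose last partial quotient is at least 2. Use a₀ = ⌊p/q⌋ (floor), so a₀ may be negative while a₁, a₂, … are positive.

[-4; 2, 1, 4, 1, 7]

-485 = -4·133 + 47
133 = 2·47 + 39
47 = 1·39 + 8
39 = 4·8 + 7
8 = 1·7 + 1
7 = 7·1 + 0  (stop)
So -485/133 = [-4; 2, 1, 4, 1, 7].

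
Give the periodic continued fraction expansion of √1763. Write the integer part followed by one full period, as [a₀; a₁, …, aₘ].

a₀ = ⌊√1763⌋ = 41.
With m₀=0, d₀=1 and mₖ₊₁ = dₖaₖ − mₖ, dₖ₊₁ = (n − mₖ₊₁²)/dₖ, aₖ₊₁ = ⌊(a₀+mₖ₊₁)/dₖ₊₁⌋:
  k=1: m=41, d=82, a=1
  k=2: m=41, d=1, a=82
d=1 and a=2a₀=82 at k=2, so the next step gives (m, d) = (41, 82) again — its k=1 value — and the period has length 2.

[41; 1, 82]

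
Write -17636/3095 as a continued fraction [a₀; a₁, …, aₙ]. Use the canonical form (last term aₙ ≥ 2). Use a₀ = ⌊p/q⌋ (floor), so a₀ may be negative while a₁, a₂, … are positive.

[-6; 3, 3, 5, 3, 18]

-17636 = -6×3095 + 934
3095 = 3×934 + 293
934 = 3×293 + 55
293 = 5×55 + 18
55 = 3×18 + 1
18 = 18×1 + 0  (stop)
So -17636/3095 = [-6; 3, 3, 5, 3, 18].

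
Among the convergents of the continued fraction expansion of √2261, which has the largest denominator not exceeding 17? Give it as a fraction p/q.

√2261 = [47; 1, 1, 4, 1, 1, 94, …] (period length 6).
Convergents:
  p_0/q_0 = 47/1
  p_1/q_1 = 48/1
  p_2/q_2 = 95/2
  p_3/q_3 = 428/9
  p_4/q_4 = 523/11
  p_5/q_5 = 951/20
q_4 = 11 ≤ 17 < 20 = q_5, so the answer is 523/11.

523/11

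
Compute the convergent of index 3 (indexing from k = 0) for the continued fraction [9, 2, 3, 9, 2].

Using pₖ = aₖpₖ₋₁ + pₖ₋₂, qₖ = aₖqₖ₋₁ + qₖ₋₂ (with p₋₁=1, p₋₂=0, q₋₁=0, q₋₂=1):
  k=0: a=9, p=9, q=1
  k=1: a=2, p=19, q=2
  k=2: a=3, p=66, q=7
  k=3: a=9, p=613, q=65

613/65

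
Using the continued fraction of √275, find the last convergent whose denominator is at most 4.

√275 = [16; 1, 1, 2, 1, 1, 32, …] (period length 6).
Convergents:
  p_0/q_0 = 16/1
  p_1/q_1 = 17/1
  p_2/q_2 = 33/2
  p_3/q_3 = 83/5
q_2 = 2 ≤ 4 < 5 = q_3, so the answer is 33/2.

33/2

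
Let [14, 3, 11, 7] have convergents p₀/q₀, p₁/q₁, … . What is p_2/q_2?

487/34

Using pₖ = aₖpₖ₋₁ + pₖ₋₂, qₖ = aₖqₖ₋₁ + qₖ₋₂ (with p₋₁=1, p₋₂=0, q₋₁=0, q₋₂=1):
  k=0: a=14, p=14, q=1
  k=1: a=3, p=43, q=3
  k=2: a=11, p=487, q=34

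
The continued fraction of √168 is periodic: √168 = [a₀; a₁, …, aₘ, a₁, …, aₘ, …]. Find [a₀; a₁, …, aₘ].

[12; 1, 24]

a₀ = ⌊√168⌋ = 12.
With m₀=0, d₀=1 and mₖ₊₁ = dₖaₖ − mₖ, dₖ₊₁ = (n − mₖ₊₁²)/dₖ, aₖ₊₁ = ⌊(a₀+mₖ₊₁)/dₖ₊₁⌋:
  k=1: m=12, d=24, a=1
  k=2: m=12, d=1, a=24
d=1 and a=2a₀=24 at k=2, so the next step gives (m, d) = (12, 24) again — its k=1 value — and the period has length 2.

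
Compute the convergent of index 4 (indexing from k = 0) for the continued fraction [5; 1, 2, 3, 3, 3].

188/33

Using pₖ = aₖpₖ₋₁ + pₖ₋₂, qₖ = aₖqₖ₋₁ + qₖ₋₂ (with p₋₁=1, p₋₂=0, q₋₁=0, q₋₂=1):
  k=0: a=5, p=5, q=1
  k=1: a=1, p=6, q=1
  k=2: a=2, p=17, q=3
  k=3: a=3, p=57, q=10
  k=4: a=3, p=188, q=33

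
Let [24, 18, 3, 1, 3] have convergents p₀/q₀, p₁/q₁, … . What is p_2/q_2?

1323/55

Using pₖ = aₖpₖ₋₁ + pₖ₋₂, qₖ = aₖqₖ₋₁ + qₖ₋₂ (with p₋₁=1, p₋₂=0, q₋₁=0, q₋₂=1):
  k=0: a=24, p=24, q=1
  k=1: a=18, p=433, q=18
  k=2: a=3, p=1323, q=55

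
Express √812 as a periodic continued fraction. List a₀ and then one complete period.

a₀ = ⌊√812⌋ = 28.
With m₀=0, d₀=1 and mₖ₊₁ = dₖaₖ − mₖ, dₖ₊₁ = (n − mₖ₊₁²)/dₖ, aₖ₊₁ = ⌊(a₀+mₖ₊₁)/dₖ₊₁⌋:
  k=1: m=28, d=28, a=2
  k=2: m=28, d=1, a=56
d=1 and a=2a₀=56 at k=2, so the next step gives (m, d) = (28, 28) again — its k=1 value — and the period has length 2.

[28; 2, 56]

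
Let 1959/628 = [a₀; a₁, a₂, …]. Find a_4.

2

1959 = 3·628 + 75   →  a_0 = 3
628 = 8·75 + 28   →  a_1 = 8
75 = 2·28 + 19   →  a_2 = 2
28 = 1·19 + 9   →  a_3 = 1
19 = 2·9 + 1   →  a_4 = 2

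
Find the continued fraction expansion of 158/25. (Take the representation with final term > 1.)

158 = 6×25 + 8
25 = 3×8 + 1
8 = 8×1 + 0  (stop)
So 158/25 = [6; 3, 8].

[6; 3, 8]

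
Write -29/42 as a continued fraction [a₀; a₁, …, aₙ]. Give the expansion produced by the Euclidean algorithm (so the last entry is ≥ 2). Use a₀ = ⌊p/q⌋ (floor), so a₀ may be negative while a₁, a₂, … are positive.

[-1; 3, 4, 3]

-29 = -1·42 + 13
42 = 3·13 + 3
13 = 4·3 + 1
3 = 3·1 + 0  (stop)
So -29/42 = [-1; 3, 4, 3].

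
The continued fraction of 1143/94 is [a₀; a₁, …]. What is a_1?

1143 = 12·94 + 15   →  a_0 = 12
94 = 6·15 + 4   →  a_1 = 6

6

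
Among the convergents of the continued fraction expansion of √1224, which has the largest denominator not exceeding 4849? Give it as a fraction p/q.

√1224 = [34; 1, 68, …] (period length 2).
Convergents:
  p_0/q_0 = 34/1
  p_1/q_1 = 35/1
  p_2/q_2 = 2414/69
  p_3/q_3 = 2449/70
  p_4/q_4 = 168946/4829
  p_5/q_5 = 171395/4899
q_4 = 4829 ≤ 4849 < 4899 = q_5, so the answer is 168946/4829.

168946/4829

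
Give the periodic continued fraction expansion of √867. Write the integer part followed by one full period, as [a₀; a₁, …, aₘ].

[29; 2, 4, 29, 4, 2, 58]

a₀ = ⌊√867⌋ = 29.
With m₀=0, d₀=1 and mₖ₊₁ = dₖaₖ − mₖ, dₖ₊₁ = (n − mₖ₊₁²)/dₖ, aₖ₊₁ = ⌊(a₀+mₖ₊₁)/dₖ₊₁⌋:
  k=1: m=29, d=26, a=2
  k=2: m=23, d=13, a=4
  k=3: m=29, d=2, a=29
  k=4: m=29, d=13, a=4
  k=5: m=23, d=26, a=2
  k=6: m=29, d=1, a=58
d=1 and a=2a₀=58 at k=6, so the next step gives (m, d) = (29, 26) again — its k=1 value — and the period has length 6.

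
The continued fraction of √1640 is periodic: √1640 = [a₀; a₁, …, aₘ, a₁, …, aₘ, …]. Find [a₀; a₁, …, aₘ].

[40; 2, 80]

a₀ = ⌊√1640⌋ = 40.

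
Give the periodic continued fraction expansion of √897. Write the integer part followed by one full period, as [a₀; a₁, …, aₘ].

a₀ = ⌊√897⌋ = 29.
With m₀=0, d₀=1 and mₖ₊₁ = dₖaₖ − mₖ, dₖ₊₁ = (n − mₖ₊₁²)/dₖ, aₖ₊₁ = ⌊(a₀+mₖ₊₁)/dₖ₊₁⌋:
  k=1: m=29, d=56, a=1
  k=2: m=27, d=3, a=18
  k=3: m=27, d=56, a=1
  k=4: m=29, d=1, a=58
d=1 and a=2a₀=58 at k=4, so the next step gives (m, d) = (29, 56) again — its k=1 value — and the period has length 4.

[29; 1, 18, 1, 58]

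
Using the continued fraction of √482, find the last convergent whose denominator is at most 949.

√482 = [21; 1, 20, 1, 42, …] (period length 4).
Convergents:
  p_0/q_0 = 21/1
  p_1/q_1 = 22/1
  p_2/q_2 = 461/21
  p_3/q_3 = 483/22
  p_4/q_4 = 20747/945
  p_5/q_5 = 21230/967
q_4 = 945 ≤ 949 < 967 = q_5, so the answer is 20747/945.

20747/945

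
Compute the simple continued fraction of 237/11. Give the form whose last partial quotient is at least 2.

237 = 21*11 + 6
11 = 1*6 + 5
6 = 1*5 + 1
5 = 5*1 + 0  (stop)
So 237/11 = [21; 1, 1, 5].

[21; 1, 1, 5]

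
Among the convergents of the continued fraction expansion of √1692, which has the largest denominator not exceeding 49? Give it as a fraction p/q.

617/15

√1692 = [41; 7, 2, 7, 82, …] (period length 4).
Convergents:
  p_0/q_0 = 41/1
  p_1/q_1 = 288/7
  p_2/q_2 = 617/15
  p_3/q_3 = 4607/112
q_2 = 15 ≤ 49 < 112 = q_3, so the answer is 617/15.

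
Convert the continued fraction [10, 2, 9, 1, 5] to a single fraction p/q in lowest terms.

1299/124

Fold from the inside: start with 5/1.
  1 + 1/5 = 6/5
  9 + 5/6 = 59/6
  2 + 6/59 = 124/59
  10 + 59/124 = 1299/124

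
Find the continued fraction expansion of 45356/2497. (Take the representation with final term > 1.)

[18; 6, 11, 12, 3]

45356 = 18·2497 + 410
2497 = 6·410 + 37
410 = 11·37 + 3
37 = 12·3 + 1
3 = 3·1 + 0  (stop)
So 45356/2497 = [18; 6, 11, 12, 3].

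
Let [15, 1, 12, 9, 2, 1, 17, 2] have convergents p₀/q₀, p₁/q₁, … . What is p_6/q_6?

Using pₖ = aₖpₖ₋₁ + pₖ₋₂, qₖ = aₖqₖ₋₁ + qₖ₋₂ (with p₋₁=1, p₋₂=0, q₋₁=0, q₋₂=1):
  k=0: a=15, p=15, q=1
  k=1: a=1, p=16, q=1
  k=2: a=12, p=207, q=13
  k=3: a=9, p=1879, q=118
  k=4: a=2, p=3965, q=249
  k=5: a=1, p=5844, q=367
  k=6: a=17, p=103313, q=6488

103313/6488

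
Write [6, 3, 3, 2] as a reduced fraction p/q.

145/23

Fold from the inside: start with 2/1.
  3 + 1/2 = 7/2
  3 + 2/7 = 23/7
  6 + 7/23 = 145/23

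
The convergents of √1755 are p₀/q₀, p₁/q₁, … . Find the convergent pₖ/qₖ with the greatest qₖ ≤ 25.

377/9

√1755 = [41; 1, 8, 3, 8, 1, 82, …] (period length 6).
Convergents:
  p_0/q_0 = 41/1
  p_1/q_1 = 42/1
  p_2/q_2 = 377/9
  p_3/q_3 = 1173/28
q_2 = 9 ≤ 25 < 28 = q_3, so the answer is 377/9.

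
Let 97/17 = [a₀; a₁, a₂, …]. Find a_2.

2

97 = 5·17 + 12   →  a_0 = 5
17 = 1·12 + 5   →  a_1 = 1
12 = 2·5 + 2   →  a_2 = 2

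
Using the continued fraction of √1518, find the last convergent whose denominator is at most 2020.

√1518 = [38; 1, 24, 1, 76, …] (period length 4).
Convergents:
  p_0/q_0 = 38/1
  p_1/q_1 = 39/1
  p_2/q_2 = 974/25
  p_3/q_3 = 1013/26
  p_4/q_4 = 77962/2001
  p_5/q_5 = 78975/2027
q_4 = 2001 ≤ 2020 < 2027 = q_5, so the answer is 77962/2001.

77962/2001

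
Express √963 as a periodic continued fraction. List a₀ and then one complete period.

a₀ = ⌊√963⌋ = 31.
With m₀=0, d₀=1 and mₖ₊₁ = dₖaₖ − mₖ, dₖ₊₁ = (n − mₖ₊₁²)/dₖ, aₖ₊₁ = ⌊(a₀+mₖ₊₁)/dₖ₊₁⌋:
  k=1: m=31, d=2, a=31
  k=2: m=31, d=1, a=62
d=1 and a=2a₀=62 at k=2, so the next step gives (m, d) = (31, 2) again — its k=1 value — and the period has length 2.

[31; 31, 62]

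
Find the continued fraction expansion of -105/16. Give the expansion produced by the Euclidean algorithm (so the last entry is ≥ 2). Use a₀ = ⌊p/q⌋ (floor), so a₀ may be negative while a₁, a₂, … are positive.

-105 = -7*16 + 7
16 = 2*7 + 2
7 = 3*2 + 1
2 = 2*1 + 0  (stop)
So -105/16 = [-7; 2, 3, 2].

[-7; 2, 3, 2]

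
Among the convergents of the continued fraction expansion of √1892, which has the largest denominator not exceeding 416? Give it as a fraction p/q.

√1892 = [43; 2, 86, …] (period length 2).
Convergents:
  p_0/q_0 = 43/1
  p_1/q_1 = 87/2
  p_2/q_2 = 7525/173
  p_3/q_3 = 15137/348
  p_4/q_4 = 1309307/30101
q_3 = 348 ≤ 416 < 30101 = q_4, so the answer is 15137/348.

15137/348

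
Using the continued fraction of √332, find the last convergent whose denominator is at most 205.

√332 = [18; 4, 1, 1, 8, 1, 1, 4, 36, …] (period length 8).
Convergents:
  p_0/q_0 = 18/1
  p_1/q_1 = 73/4
  p_2/q_2 = 91/5
  p_3/q_3 = 164/9
  p_4/q_4 = 1403/77
  p_5/q_5 = 1567/86
  p_6/q_6 = 2970/163
  p_7/q_7 = 13447/738
q_6 = 163 ≤ 205 < 738 = q_7, so the answer is 2970/163.

2970/163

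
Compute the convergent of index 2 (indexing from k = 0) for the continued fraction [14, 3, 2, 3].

Using pₖ = aₖpₖ₋₁ + pₖ₋₂, qₖ = aₖqₖ₋₁ + qₖ₋₂ (with p₋₁=1, p₋₂=0, q₋₁=0, q₋₂=1):
  k=0: a=14, p=14, q=1
  k=1: a=3, p=43, q=3
  k=2: a=2, p=100, q=7

100/7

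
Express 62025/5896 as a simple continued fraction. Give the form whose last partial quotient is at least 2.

62025 = 10·5896 + 3065
5896 = 1·3065 + 2831
3065 = 1·2831 + 234
2831 = 12·234 + 23
234 = 10·23 + 4
23 = 5·4 + 3
4 = 1·3 + 1
3 = 3·1 + 0  (stop)
So 62025/5896 = [10; 1, 1, 12, 10, 5, 1, 3].

[10; 1, 1, 12, 10, 5, 1, 3]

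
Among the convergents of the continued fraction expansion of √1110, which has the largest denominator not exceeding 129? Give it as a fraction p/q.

√1110 = [33; 3, 6, 3, 66, …] (period length 4).
Convergents:
  p_0/q_0 = 33/1
  p_1/q_1 = 100/3
  p_2/q_2 = 633/19
  p_3/q_3 = 1999/60
  p_4/q_4 = 132567/3979
q_3 = 60 ≤ 129 < 3979 = q_4, so the answer is 1999/60.

1999/60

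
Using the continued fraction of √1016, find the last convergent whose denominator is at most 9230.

130049/4080

√1016 = [31; 1, 6, 1, 62, …] (period length 4).
Convergents:
  p_0/q_0 = 31/1
  p_1/q_1 = 32/1
  p_2/q_2 = 223/7
  p_3/q_3 = 255/8
  p_4/q_4 = 16033/503
  p_5/q_5 = 16288/511
  p_6/q_6 = 113761/3569
  p_7/q_7 = 130049/4080
  p_8/q_8 = 8176799/256529
q_7 = 4080 ≤ 9230 < 256529 = q_8, so the answer is 130049/4080.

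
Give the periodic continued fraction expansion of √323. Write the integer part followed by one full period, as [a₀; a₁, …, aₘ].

a₀ = ⌊√323⌋ = 17.
With m₀=0, d₀=1 and mₖ₊₁ = dₖaₖ − mₖ, dₖ₊₁ = (n − mₖ₊₁²)/dₖ, aₖ₊₁ = ⌊(a₀+mₖ₊₁)/dₖ₊₁⌋:
  k=1: m=17, d=34, a=1
  k=2: m=17, d=1, a=34
d=1 and a=2a₀=34 at k=2, so the next step gives (m, d) = (17, 34) again — its k=1 value — and the period has length 2.

[17; 1, 34]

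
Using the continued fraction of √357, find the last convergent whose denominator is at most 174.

3042/161

√357 = [18; 1, 8, 2, 8, 1, 36, …] (period length 6).
Convergents:
  p_0/q_0 = 18/1
  p_1/q_1 = 19/1
  p_2/q_2 = 170/9
  p_3/q_3 = 359/19
  p_4/q_4 = 3042/161
  p_5/q_5 = 3401/180
q_4 = 161 ≤ 174 < 180 = q_5, so the answer is 3042/161.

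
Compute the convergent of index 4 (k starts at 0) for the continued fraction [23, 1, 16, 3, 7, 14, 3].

Using pₖ = aₖpₖ₋₁ + pₖ₋₂, qₖ = aₖqₖ₋₁ + qₖ₋₂ (with p₋₁=1, p₋₂=0, q₋₁=0, q₋₂=1):
  k=0: a=23, p=23, q=1
  k=1: a=1, p=24, q=1
  k=2: a=16, p=407, q=17
  k=3: a=3, p=1245, q=52
  k=4: a=7, p=9122, q=381

9122/381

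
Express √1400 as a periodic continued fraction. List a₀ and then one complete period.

a₀ = ⌊√1400⌋ = 37.
With m₀=0, d₀=1 and mₖ₊₁ = dₖaₖ − mₖ, dₖ₊₁ = (n − mₖ₊₁²)/dₖ, aₖ₊₁ = ⌊(a₀+mₖ₊₁)/dₖ₊₁⌋:
  k=1: m=37, d=31, a=2
  k=2: m=25, d=25, a=2
  k=3: m=25, d=31, a=2
  k=4: m=37, d=1, a=74
d=1 and a=2a₀=74 at k=4, so the next step gives (m, d) = (37, 31) again — its k=1 value — and the period has length 4.

[37; 2, 2, 2, 74]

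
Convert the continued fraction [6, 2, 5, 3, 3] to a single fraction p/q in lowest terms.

749/116

Fold from the inside: start with 3/1.
  3 + 1/3 = 10/3
  5 + 3/10 = 53/10
  2 + 10/53 = 116/53
  6 + 53/116 = 749/116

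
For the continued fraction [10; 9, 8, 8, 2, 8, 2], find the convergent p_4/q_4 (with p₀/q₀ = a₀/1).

12728/1259

Using pₖ = aₖpₖ₋₁ + pₖ₋₂, qₖ = aₖqₖ₋₁ + qₖ₋₂ (with p₋₁=1, p₋₂=0, q₋₁=0, q₋₂=1):
  k=0: a=10, p=10, q=1
  k=1: a=9, p=91, q=9
  k=2: a=8, p=738, q=73
  k=3: a=8, p=5995, q=593
  k=4: a=2, p=12728, q=1259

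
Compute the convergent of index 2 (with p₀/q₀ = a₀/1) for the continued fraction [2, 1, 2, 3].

8/3

Using pₖ = aₖpₖ₋₁ + pₖ₋₂, qₖ = aₖqₖ₋₁ + qₖ₋₂ (with p₋₁=1, p₋₂=0, q₋₁=0, q₋₂=1):
  k=0: a=2, p=2, q=1
  k=1: a=1, p=3, q=1
  k=2: a=2, p=8, q=3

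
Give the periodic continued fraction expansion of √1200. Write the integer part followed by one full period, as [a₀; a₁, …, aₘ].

[34; 1, 1, 1, 3, 1, 1, 1, 68]

a₀ = ⌊√1200⌋ = 34.
With m₀=0, d₀=1 and mₖ₊₁ = dₖaₖ − mₖ, dₖ₊₁ = (n − mₖ₊₁²)/dₖ, aₖ₊₁ = ⌊(a₀+mₖ₊₁)/dₖ₊₁⌋:
  k=1: m=34, d=44, a=1
  k=2: m=10, d=25, a=1
  k=3: m=15, d=39, a=1
  k=4: m=24, d=16, a=3
  k=5: m=24, d=39, a=1
  k=6: m=15, d=25, a=1
  k=7: m=10, d=44, a=1
  k=8: m=34, d=1, a=68
d=1 and a=2a₀=68 at k=8, so the next step gives (m, d) = (34, 44) again — its k=1 value — and the period has length 8.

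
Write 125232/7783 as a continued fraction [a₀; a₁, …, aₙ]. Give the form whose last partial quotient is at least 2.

125232 = 16·7783 + 704
7783 = 11·704 + 39
704 = 18·39 + 2
39 = 19·2 + 1
2 = 2·1 + 0  (stop)
So 125232/7783 = [16; 11, 18, 19, 2].

[16; 11, 18, 19, 2]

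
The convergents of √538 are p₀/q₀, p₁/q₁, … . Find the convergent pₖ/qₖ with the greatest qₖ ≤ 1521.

√538 = [23; 5, 7, 1, 1, 7, 5, 46, …] (period length 7).
Convergents:
  p_0/q_0 = 23/1
  p_1/q_1 = 116/5
  p_2/q_2 = 835/36
  p_3/q_3 = 951/41
  p_4/q_4 = 1786/77
  p_5/q_5 = 13453/580
  p_6/q_6 = 69051/2977
q_5 = 580 ≤ 1521 < 2977 = q_6, so the answer is 13453/580.

13453/580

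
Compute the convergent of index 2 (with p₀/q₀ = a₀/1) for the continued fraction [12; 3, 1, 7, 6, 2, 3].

49/4

Using pₖ = aₖpₖ₋₁ + pₖ₋₂, qₖ = aₖqₖ₋₁ + qₖ₋₂ (with p₋₁=1, p₋₂=0, q₋₁=0, q₋₂=1):
  k=0: a=12, p=12, q=1
  k=1: a=3, p=37, q=3
  k=2: a=1, p=49, q=4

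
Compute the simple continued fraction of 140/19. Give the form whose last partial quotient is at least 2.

[7; 2, 1, 2, 2]

140 = 7*19 + 7
19 = 2*7 + 5
7 = 1*5 + 2
5 = 2*2 + 1
2 = 2*1 + 0  (stop)
So 140/19 = [7; 2, 1, 2, 2].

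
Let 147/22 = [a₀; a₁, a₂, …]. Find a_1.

1

147 = 6·22 + 15   →  a_0 = 6
22 = 1·15 + 7   →  a_1 = 1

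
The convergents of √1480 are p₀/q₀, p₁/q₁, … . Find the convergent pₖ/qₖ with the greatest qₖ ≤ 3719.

100678/2617

√1480 = [38; 2, 8, 19, 8, 2, 76, …] (period length 6).
Convergents:
  p_0/q_0 = 38/1
  p_1/q_1 = 77/2
  p_2/q_2 = 654/17
  p_3/q_3 = 12503/325
  p_4/q_4 = 100678/2617
  p_5/q_5 = 213859/5559
q_4 = 2617 ≤ 3719 < 5559 = q_5, so the answer is 100678/2617.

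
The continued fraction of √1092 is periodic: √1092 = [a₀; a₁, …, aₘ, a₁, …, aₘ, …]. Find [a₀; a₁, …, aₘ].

[33; 22, 66]

a₀ = ⌊√1092⌋ = 33.
With m₀=0, d₀=1 and mₖ₊₁ = dₖaₖ − mₖ, dₖ₊₁ = (n − mₖ₊₁²)/dₖ, aₖ₊₁ = ⌊(a₀+mₖ₊₁)/dₖ₊₁⌋:
  k=1: m=33, d=3, a=22
  k=2: m=33, d=1, a=66
d=1 and a=2a₀=66 at k=2, so the next step gives (m, d) = (33, 3) again — its k=1 value — and the period has length 2.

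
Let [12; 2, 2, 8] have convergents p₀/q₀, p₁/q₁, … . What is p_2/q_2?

62/5

Using pₖ = aₖpₖ₋₁ + pₖ₋₂, qₖ = aₖqₖ₋₁ + qₖ₋₂ (with p₋₁=1, p₋₂=0, q₋₁=0, q₋₂=1):
  k=0: a=12, p=12, q=1
  k=1: a=2, p=25, q=2
  k=2: a=2, p=62, q=5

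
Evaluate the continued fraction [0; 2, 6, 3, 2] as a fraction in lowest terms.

44/95

Fold from the inside: start with 2/1.
  3 + 1/2 = 7/2
  6 + 2/7 = 44/7
  2 + 7/44 = 95/44
  0 + 44/95 = 44/95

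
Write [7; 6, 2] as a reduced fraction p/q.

Fold from the inside: start with 2/1.
  6 + 1/2 = 13/2
  7 + 2/13 = 93/13

93/13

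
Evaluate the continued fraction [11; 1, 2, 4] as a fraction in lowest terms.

152/13

Fold from the inside: start with 4/1.
  2 + 1/4 = 9/4
  1 + 4/9 = 13/9
  11 + 9/13 = 152/13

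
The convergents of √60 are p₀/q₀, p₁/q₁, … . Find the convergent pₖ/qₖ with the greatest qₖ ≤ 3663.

√60 = [7; 1, 2, 1, 14, …] (period length 4).
Convergents:
  p_0/q_0 = 7/1
  p_1/q_1 = 8/1
  p_2/q_2 = 23/3
  p_3/q_3 = 31/4
  p_4/q_4 = 457/59
  p_5/q_5 = 488/63
  p_6/q_6 = 1433/185
  p_7/q_7 = 1921/248
  p_8/q_8 = 28327/3657
  p_9/q_9 = 30248/3905
q_8 = 3657 ≤ 3663 < 3905 = q_9, so the answer is 28327/3657.

28327/3657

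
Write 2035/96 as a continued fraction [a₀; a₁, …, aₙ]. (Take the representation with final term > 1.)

[21; 5, 19]

2035 = 21*96 + 19
96 = 5*19 + 1
19 = 19*1 + 0  (stop)
So 2035/96 = [21; 5, 19].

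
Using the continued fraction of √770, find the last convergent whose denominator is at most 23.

√770 = [27; 1, 2, 1, 54, …] (period length 4).
Convergents:
  p_0/q_0 = 27/1
  p_1/q_1 = 28/1
  p_2/q_2 = 83/3
  p_3/q_3 = 111/4
  p_4/q_4 = 6077/219
q_3 = 4 ≤ 23 < 219 = q_4, so the answer is 111/4.

111/4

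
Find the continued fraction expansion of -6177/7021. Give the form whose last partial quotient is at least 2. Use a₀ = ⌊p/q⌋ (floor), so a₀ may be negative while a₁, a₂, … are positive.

[-1; 8, 3, 7, 3, 1, 2, 3]

-6177 = -1·7021 + 844
7021 = 8·844 + 269
844 = 3·269 + 37
269 = 7·37 + 10
37 = 3·10 + 7
10 = 1·7 + 3
7 = 2·3 + 1
3 = 3·1 + 0  (stop)
So -6177/7021 = [-1; 8, 3, 7, 3, 1, 2, 3].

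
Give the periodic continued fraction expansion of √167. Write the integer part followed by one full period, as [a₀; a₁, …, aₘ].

a₀ = ⌊√167⌋ = 12.
With m₀=0, d₀=1 and mₖ₊₁ = dₖaₖ − mₖ, dₖ₊₁ = (n − mₖ₊₁²)/dₖ, aₖ₊₁ = ⌊(a₀+mₖ₊₁)/dₖ₊₁⌋:
  k=1: m=12, d=23, a=1
  k=2: m=11, d=2, a=11
  k=3: m=11, d=23, a=1
  k=4: m=12, d=1, a=24
d=1 and a=2a₀=24 at k=4, so the next step gives (m, d) = (12, 23) again — its k=1 value — and the period has length 4.

[12; 1, 11, 1, 24]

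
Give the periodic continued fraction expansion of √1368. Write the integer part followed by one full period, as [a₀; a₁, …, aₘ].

[36; 1, 72]

a₀ = ⌊√1368⌋ = 36.
With m₀=0, d₀=1 and mₖ₊₁ = dₖaₖ − mₖ, dₖ₊₁ = (n − mₖ₊₁²)/dₖ, aₖ₊₁ = ⌊(a₀+mₖ₊₁)/dₖ₊₁⌋:
  k=1: m=36, d=72, a=1
  k=2: m=36, d=1, a=72
d=1 and a=2a₀=72 at k=2, so the next step gives (m, d) = (36, 72) again — its k=1 value — and the period has length 2.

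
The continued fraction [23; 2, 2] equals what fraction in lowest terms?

Using pₖ = aₖpₖ₋₁ + pₖ₋₂ and qₖ = aₖqₖ₋₁ + qₖ₋₂:
  k=0: a=23, p=23, q=1
  k=1: a=2, p=47, q=2
  k=2: a=2, p=117, q=5

117/5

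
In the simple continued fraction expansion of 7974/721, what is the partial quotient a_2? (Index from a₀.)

7974 = 11·721 + 43   →  a_0 = 11
721 = 16·43 + 33   →  a_1 = 16
43 = 1·33 + 10   →  a_2 = 1

1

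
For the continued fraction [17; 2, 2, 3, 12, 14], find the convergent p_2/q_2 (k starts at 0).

87/5

Using pₖ = aₖpₖ₋₁ + pₖ₋₂, qₖ = aₖqₖ₋₁ + qₖ₋₂ (with p₋₁=1, p₋₂=0, q₋₁=0, q₋₂=1):
  k=0: a=17, p=17, q=1
  k=1: a=2, p=35, q=2
  k=2: a=2, p=87, q=5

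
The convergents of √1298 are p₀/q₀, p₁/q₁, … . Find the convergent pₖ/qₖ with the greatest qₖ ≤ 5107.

√1298 = [36; 36, 72, …] (period length 2).
Convergents:
  p_0/q_0 = 36/1
  p_1/q_1 = 1297/36
  p_2/q_2 = 93420/2593
  p_3/q_3 = 3364417/93384
q_2 = 2593 ≤ 5107 < 93384 = q_3, so the answer is 93420/2593.

93420/2593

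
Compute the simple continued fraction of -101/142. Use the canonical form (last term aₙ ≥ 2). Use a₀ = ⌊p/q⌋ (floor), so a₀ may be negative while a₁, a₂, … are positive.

-101 = -1*142 + 41
142 = 3*41 + 19
41 = 2*19 + 3
19 = 6*3 + 1
3 = 3*1 + 0  (stop)
So -101/142 = [-1; 3, 2, 6, 3].

[-1; 3, 2, 6, 3]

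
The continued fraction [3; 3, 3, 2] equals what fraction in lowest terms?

Using pₖ = aₖpₖ₋₁ + pₖ₋₂ and qₖ = aₖqₖ₋₁ + qₖ₋₂:
  k=0: a=3, p=3, q=1
  k=1: a=3, p=10, q=3
  k=2: a=3, p=33, q=10
  k=3: a=2, p=76, q=23

76/23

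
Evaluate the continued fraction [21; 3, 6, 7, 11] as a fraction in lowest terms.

Fold from the inside: start with 11/1.
  7 + 1/11 = 78/11
  6 + 11/78 = 479/78
  3 + 78/479 = 1515/479
  21 + 479/1515 = 32294/1515

32294/1515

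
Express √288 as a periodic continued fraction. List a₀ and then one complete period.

a₀ = ⌊√288⌋ = 16.
With m₀=0, d₀=1 and mₖ₊₁ = dₖaₖ − mₖ, dₖ₊₁ = (n − mₖ₊₁²)/dₖ, aₖ₊₁ = ⌊(a₀+mₖ₊₁)/dₖ₊₁⌋:
  k=1: m=16, d=32, a=1
  k=2: m=16, d=1, a=32
d=1 and a=2a₀=32 at k=2, so the next step gives (m, d) = (16, 32) again — its k=1 value — and the period has length 2.

[16; 1, 32]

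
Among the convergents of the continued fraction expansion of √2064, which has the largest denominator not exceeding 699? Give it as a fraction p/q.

16855/371

√2064 = [45; 2, 3, 7, 3, 2, 90, …] (period length 6).
Convergents:
  p_0/q_0 = 45/1
  p_1/q_1 = 91/2
  p_2/q_2 = 318/7
  p_3/q_3 = 2317/51
  p_4/q_4 = 7269/160
  p_5/q_5 = 16855/371
  p_6/q_6 = 1524219/33550
q_5 = 371 ≤ 699 < 33550 = q_6, so the answer is 16855/371.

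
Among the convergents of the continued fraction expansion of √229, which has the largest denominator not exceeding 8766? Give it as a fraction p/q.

51527/3405

√229 = [15; 7, 1, 1, 7, 30, …] (period length 5).
Convergents:
  p_0/q_0 = 15/1
  p_1/q_1 = 106/7
  p_2/q_2 = 121/8
  p_3/q_3 = 227/15
  p_4/q_4 = 1710/113
  p_5/q_5 = 51527/3405
  p_6/q_6 = 362399/23948
q_5 = 3405 ≤ 8766 < 23948 = q_6, so the answer is 51527/3405.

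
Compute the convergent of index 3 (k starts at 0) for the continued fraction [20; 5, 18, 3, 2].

5615/278

Using pₖ = aₖpₖ₋₁ + pₖ₋₂, qₖ = aₖqₖ₋₁ + qₖ₋₂ (with p₋₁=1, p₋₂=0, q₋₁=0, q₋₂=1):
  k=0: a=20, p=20, q=1
  k=1: a=5, p=101, q=5
  k=2: a=18, p=1838, q=91
  k=3: a=3, p=5615, q=278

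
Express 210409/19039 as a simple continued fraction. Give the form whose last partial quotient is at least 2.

210409 = 11×19039 + 980
19039 = 19×980 + 419
980 = 2×419 + 142
419 = 2×142 + 135
142 = 1×135 + 7
135 = 19×7 + 2
7 = 3×2 + 1
2 = 2×1 + 0  (stop)
So 210409/19039 = [11; 19, 2, 2, 1, 19, 3, 2].

[11; 19, 2, 2, 1, 19, 3, 2]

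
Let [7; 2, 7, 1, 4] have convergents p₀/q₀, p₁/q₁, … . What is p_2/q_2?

112/15

Using pₖ = aₖpₖ₋₁ + pₖ₋₂, qₖ = aₖqₖ₋₁ + qₖ₋₂ (with p₋₁=1, p₋₂=0, q₋₁=0, q₋₂=1):
  k=0: a=7, p=7, q=1
  k=1: a=2, p=15, q=2
  k=2: a=7, p=112, q=15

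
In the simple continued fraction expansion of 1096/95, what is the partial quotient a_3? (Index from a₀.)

6

1096 = 11·95 + 51   →  a_0 = 11
95 = 1·51 + 44   →  a_1 = 1
51 = 1·44 + 7   →  a_2 = 1
44 = 6·7 + 2   →  a_3 = 6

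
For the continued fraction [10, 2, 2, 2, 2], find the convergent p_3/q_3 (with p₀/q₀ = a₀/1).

Using pₖ = aₖpₖ₋₁ + pₖ₋₂, qₖ = aₖqₖ₋₁ + qₖ₋₂ (with p₋₁=1, p₋₂=0, q₋₁=0, q₋₂=1):
  k=0: a=10, p=10, q=1
  k=1: a=2, p=21, q=2
  k=2: a=2, p=52, q=5
  k=3: a=2, p=125, q=12

125/12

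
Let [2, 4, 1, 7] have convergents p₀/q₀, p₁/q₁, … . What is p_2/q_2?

11/5

Using pₖ = aₖpₖ₋₁ + pₖ₋₂, qₖ = aₖqₖ₋₁ + qₖ₋₂ (with p₋₁=1, p₋₂=0, q₋₁=0, q₋₂=1):
  k=0: a=2, p=2, q=1
  k=1: a=4, p=9, q=4
  k=2: a=1, p=11, q=5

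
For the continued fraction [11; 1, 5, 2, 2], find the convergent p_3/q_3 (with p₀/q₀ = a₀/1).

Using pₖ = aₖpₖ₋₁ + pₖ₋₂, qₖ = aₖqₖ₋₁ + qₖ₋₂ (with p₋₁=1, p₋₂=0, q₋₁=0, q₋₂=1):
  k=0: a=11, p=11, q=1
  k=1: a=1, p=12, q=1
  k=2: a=5, p=71, q=6
  k=3: a=2, p=154, q=13

154/13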